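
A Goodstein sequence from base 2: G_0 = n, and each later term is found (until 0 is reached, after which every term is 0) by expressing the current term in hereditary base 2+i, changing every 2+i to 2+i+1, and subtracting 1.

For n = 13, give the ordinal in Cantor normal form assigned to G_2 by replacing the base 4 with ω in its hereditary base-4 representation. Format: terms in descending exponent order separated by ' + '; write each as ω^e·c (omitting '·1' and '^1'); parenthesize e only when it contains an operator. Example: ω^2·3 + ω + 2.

ω^(ω + 1) + ω^3·3 + ω^2·3 + ω·3 + 3

(0) 13|_2 = 2^(2 + 1) + 2^2 + 1 ↦ 3^(3 + 1) + 3^3 + 1|_3 = 109 ⇒ 108
(1) 108|_3 = 3^(3 + 1) + 3^3 ↦ 4^(4 + 1) + 4^4|_4 = 1280 ⇒ 1279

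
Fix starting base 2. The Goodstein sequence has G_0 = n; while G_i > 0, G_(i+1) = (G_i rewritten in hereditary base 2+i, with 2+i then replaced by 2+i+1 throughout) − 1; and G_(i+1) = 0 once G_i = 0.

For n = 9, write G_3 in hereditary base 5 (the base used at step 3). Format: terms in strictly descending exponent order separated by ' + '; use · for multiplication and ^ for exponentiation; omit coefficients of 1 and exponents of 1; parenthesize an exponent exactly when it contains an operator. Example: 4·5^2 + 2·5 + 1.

base 2: 9 = 2^(2 + 1) + 1; at 3: 3^(3 + 1) + 1 = 82; next = 81
base 3: 81 = 3^(3 + 1); at 4: 4^(4 + 1) = 1024; next = 1023
base 4: 1023 = 3·4^4 + 3·4^3 + 3·4^2 + 3·4 + 3; at 5: 3·5^5 + 3·5^3 + 3·5^2 + 3·5 + 3 = 9843; next = 9842
base 5: 9842 = 3·5^5 + 3·5^3 + 3·5^2 + 3·5 + 2; at 6: 3·6^6 + 3·6^3 + 3·6^2 + 3·6 + 2 = 140744; next = 140743

3·5^5 + 3·5^3 + 3·5^2 + 3·5 + 2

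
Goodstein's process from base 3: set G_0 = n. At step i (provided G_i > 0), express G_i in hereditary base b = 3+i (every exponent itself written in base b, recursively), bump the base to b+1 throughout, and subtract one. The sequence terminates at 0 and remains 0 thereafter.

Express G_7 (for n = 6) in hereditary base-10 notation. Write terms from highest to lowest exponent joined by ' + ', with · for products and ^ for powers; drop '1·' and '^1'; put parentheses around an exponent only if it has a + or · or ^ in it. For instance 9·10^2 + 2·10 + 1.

G_0 = 6. HB_3(6) = 2·3. Bump = 8. G_1 = 7.
G_1 = 7. HB_4(7) = 4 + 3. Bump = 8. G_2 = 7.
G_2 = 7. HB_5(7) = 5 + 2. Bump = 8. G_3 = 7.
G_3 = 7. HB_6(7) = 6 + 1. Bump = 8. G_4 = 7.
G_4 = 7. HB_7(7) = 7. Bump = 8. G_5 = 7.
G_5 = 7. HB_8(7) = 7. Bump = 7. G_6 = 6.
G_6 = 6. HB_9(6) = 6. Bump = 6. G_7 = 5.
G_7 = 5. HB_10(5) = 5. Bump = 5. G_8 = 4.

5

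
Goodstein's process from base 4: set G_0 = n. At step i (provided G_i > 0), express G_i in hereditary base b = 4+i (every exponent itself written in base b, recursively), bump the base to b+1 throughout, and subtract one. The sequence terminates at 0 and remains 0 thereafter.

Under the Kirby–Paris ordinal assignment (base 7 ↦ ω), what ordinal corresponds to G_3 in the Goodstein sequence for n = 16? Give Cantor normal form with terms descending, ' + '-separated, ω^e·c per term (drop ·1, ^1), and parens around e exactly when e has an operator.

ω·4 + 2

i=0: 16 = 4^2 (b=4); 4→5: 5^2 = 25; 25−1 = 24
i=1: 24 = 4·5 + 4 (b=5); 5→6: 4·6 + 4 = 28; 28−1 = 27
i=2: 27 = 4·6 + 3 (b=6); 6→7: 4·7 + 3 = 31; 31−1 = 30
i=3: 30 = 4·7 + 2 (b=7); 7→8: 4·8 + 2 = 34; 34−1 = 33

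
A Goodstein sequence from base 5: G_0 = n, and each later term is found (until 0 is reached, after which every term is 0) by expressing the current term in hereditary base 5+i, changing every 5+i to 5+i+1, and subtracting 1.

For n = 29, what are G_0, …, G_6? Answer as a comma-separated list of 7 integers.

i=0: 29 = 5^2 + 4 (b=5); 5→6: 6^2 + 4 = 40; 40−1 = 39
i=1: 39 = 6^2 + 3 (b=6); 6→7: 7^2 + 3 = 52; 52−1 = 51
i=2: 51 = 7^2 + 2 (b=7); 7→8: 8^2 + 2 = 66; 66−1 = 65
i=3: 65 = 8^2 + 1 (b=8); 8→9: 9^2 + 1 = 82; 82−1 = 81
i=4: 81 = 9^2 (b=9); 9→10: 10^2 = 100; 100−1 = 99
i=5: 99 = 9·10 + 9 (b=10); 10→11: 9·11 + 9 = 108; 108−1 = 107

29, 39, 51, 65, 81, 99, 107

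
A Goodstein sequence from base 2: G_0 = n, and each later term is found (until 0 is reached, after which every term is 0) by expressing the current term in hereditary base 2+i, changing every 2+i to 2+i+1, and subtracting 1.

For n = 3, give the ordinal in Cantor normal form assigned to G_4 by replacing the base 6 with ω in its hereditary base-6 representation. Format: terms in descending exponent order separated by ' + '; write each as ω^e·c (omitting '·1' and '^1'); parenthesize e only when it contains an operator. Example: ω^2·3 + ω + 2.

1

G_0=3  [base 2] 2 + 1  →[2↦3]→  3 + 1 = 4  −1 ⇒ G_1=3
G_1=3  [base 3] 3  →[3↦4]→  4 = 4  −1 ⇒ G_2=3
G_2=3  [base 4] 3  →[4↦5]→  3 = 3  −1 ⇒ G_3=2
G_3=2  [base 5] 2  →[5↦6]→  2 = 2  −1 ⇒ G_4=1
G_4=1  [base 6] 1  →[6↦7]→  1 = 1  −1 ⇒ G_5=0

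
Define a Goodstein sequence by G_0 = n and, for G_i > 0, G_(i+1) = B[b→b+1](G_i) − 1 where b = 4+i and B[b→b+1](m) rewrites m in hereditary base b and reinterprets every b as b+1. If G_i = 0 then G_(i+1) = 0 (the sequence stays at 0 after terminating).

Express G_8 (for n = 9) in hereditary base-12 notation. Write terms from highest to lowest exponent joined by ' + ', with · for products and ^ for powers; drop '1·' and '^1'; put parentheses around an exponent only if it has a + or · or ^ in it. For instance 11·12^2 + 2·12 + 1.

11

step 0: 9 = 2·4 + 1; sub 5 for 4: 2·5 + 1; = 11; G_1 = 11−1 = 10
step 1: 10 = 2·5; sub 6 for 5: 2·6; = 12; G_2 = 12−1 = 11
step 2: 11 = 6 + 5; sub 7 for 6: 7 + 5; = 12; G_3 = 12−1 = 11
step 3: 11 = 7 + 4; sub 8 for 7: 8 + 4; = 12; G_4 = 12−1 = 11
step 4: 11 = 8 + 3; sub 9 for 8: 9 + 3; = 12; G_5 = 12−1 = 11
step 5: 11 = 9 + 2; sub 10 for 9: 10 + 2; = 12; G_6 = 12−1 = 11
step 6: 11 = 10 + 1; sub 11 for 10: 11 + 1; = 12; G_7 = 12−1 = 11
step 7: 11 = 11; sub 12 for 11: 12; = 12; G_8 = 12−1 = 11
step 8: 11 = 11; sub 13 for 12: 11; = 11; G_9 = 11−1 = 10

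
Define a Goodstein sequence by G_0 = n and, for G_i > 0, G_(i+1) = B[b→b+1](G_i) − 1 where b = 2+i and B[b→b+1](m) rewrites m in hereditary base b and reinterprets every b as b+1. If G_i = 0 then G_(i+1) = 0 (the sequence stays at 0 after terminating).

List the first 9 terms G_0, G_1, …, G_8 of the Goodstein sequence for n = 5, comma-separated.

5 —HB2→ 2^2 + 1 —bump→ 3^3 + 1 = 28 —(−1)→ 27
27 —HB3→ 3^3 —bump→ 4^4 = 256 —(−1)→ 255
255 —HB4→ 3·4^3 + 3·4^2 + 3·4 + 3 —bump→ 3·5^3 + 3·5^2 + 3·5 + 3 = 468 —(−1)→ 467
467 —HB5→ 3·5^3 + 3·5^2 + 3·5 + 2 —bump→ 3·6^3 + 3·6^2 + 3·6 + 2 = 776 —(−1)→ 775
775 —HB6→ 3·6^3 + 3·6^2 + 3·6 + 1 —bump→ 3·7^3 + 3·7^2 + 3·7 + 1 = 1198 —(−1)→ 1197
1197 —HB7→ 3·7^3 + 3·7^2 + 3·7 —bump→ 3·8^3 + 3·8^2 + 3·8 = 1752 —(−1)→ 1751
1751 —HB8→ 3·8^3 + 3·8^2 + 2·8 + 7 —bump→ 3·9^3 + 3·9^2 + 2·9 + 7 = 2455 —(−1)→ 2454
2454 —HB9→ 3·9^3 + 3·9^2 + 2·9 + 6 —bump→ 3·10^3 + 3·10^2 + 2·10 + 6 = 3326 —(−1)→ 3325

5, 27, 255, 467, 775, 1197, 1751, 2454, 3325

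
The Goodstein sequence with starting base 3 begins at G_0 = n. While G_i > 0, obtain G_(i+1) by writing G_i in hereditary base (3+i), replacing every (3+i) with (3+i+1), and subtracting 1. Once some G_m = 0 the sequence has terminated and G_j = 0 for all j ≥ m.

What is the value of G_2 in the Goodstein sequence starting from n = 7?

9

7 —HB3→ 2·3 + 1 —bump→ 2·4 + 1 = 9 —(−1)→ 8
8 —HB4→ 2·4 —bump→ 2·5 = 10 —(−1)→ 9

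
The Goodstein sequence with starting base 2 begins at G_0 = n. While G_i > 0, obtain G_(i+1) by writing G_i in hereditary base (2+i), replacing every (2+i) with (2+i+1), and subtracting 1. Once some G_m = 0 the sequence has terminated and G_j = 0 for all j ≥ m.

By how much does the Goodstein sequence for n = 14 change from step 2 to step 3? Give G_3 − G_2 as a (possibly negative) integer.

17469

[0] 14 ≡ 2^(2 + 1) + 2^2 + 2 (base 2). Lift 3: 111. −1: 110.
[1] 110 ≡ 3^(3 + 1) + 3^3 + 2 (base 3). Lift 4: 1282. −1: 1281.
[2] 1281 ≡ 4^(4 + 1) + 4^4 + 1 (base 4). Lift 5: 18751. −1: 18750.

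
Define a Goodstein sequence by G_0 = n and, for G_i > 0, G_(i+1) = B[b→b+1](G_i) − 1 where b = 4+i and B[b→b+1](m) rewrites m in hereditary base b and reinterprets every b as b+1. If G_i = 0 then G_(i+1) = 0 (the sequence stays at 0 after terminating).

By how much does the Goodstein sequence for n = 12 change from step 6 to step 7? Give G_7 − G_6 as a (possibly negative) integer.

0

12 —HB4→ 3·4 —bump→ 3·5 = 15 —(−1)→ 14
14 —HB5→ 2·5 + 4 —bump→ 2·6 + 4 = 16 —(−1)→ 15
15 —HB6→ 2·6 + 3 —bump→ 2·7 + 3 = 17 —(−1)→ 16
16 —HB7→ 2·7 + 2 —bump→ 2·8 + 2 = 18 —(−1)→ 17
17 —HB8→ 2·8 + 1 —bump→ 2·9 + 1 = 19 —(−1)→ 18
18 —HB9→ 2·9 —bump→ 2·10 = 20 —(−1)→ 19
19 —HB10→ 10 + 9 —bump→ 11 + 9 = 20 —(−1)→ 19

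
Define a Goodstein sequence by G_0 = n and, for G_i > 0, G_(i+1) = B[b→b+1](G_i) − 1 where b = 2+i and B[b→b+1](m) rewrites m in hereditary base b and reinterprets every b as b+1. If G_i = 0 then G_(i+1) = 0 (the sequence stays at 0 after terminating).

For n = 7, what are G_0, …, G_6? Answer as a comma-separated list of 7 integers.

7, 30, 259, 3127, 46657, 823543, 16777215

G_0 = 7. HB_2(7) = 2^2 + 2 + 1. Bump = 31. G_1 = 30.
G_1 = 30. HB_3(30) = 3^3 + 3. Bump = 260. G_2 = 259.
G_2 = 259. HB_4(259) = 4^4 + 3. Bump = 3128. G_3 = 3127.
G_3 = 3127. HB_5(3127) = 5^5 + 2. Bump = 46658. G_4 = 46657.
G_4 = 46657. HB_6(46657) = 6^6 + 1. Bump = 823544. G_5 = 823543.
G_5 = 823543. HB_7(823543) = 7^7. Bump = 16777216. G_6 = 16777215.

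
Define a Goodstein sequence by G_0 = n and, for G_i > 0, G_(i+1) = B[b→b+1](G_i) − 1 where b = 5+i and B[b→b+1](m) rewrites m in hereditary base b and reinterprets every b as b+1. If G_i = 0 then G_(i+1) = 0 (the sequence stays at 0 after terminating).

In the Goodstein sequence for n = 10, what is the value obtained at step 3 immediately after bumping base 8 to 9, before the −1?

[0] 10 ≡ 2·5 (base 5). Lift 6: 12. −1: 11.
[1] 11 ≡ 6 + 5 (base 6). Lift 7: 12. −1: 11.
[2] 11 ≡ 7 + 4 (base 7). Lift 8: 12. −1: 11.

12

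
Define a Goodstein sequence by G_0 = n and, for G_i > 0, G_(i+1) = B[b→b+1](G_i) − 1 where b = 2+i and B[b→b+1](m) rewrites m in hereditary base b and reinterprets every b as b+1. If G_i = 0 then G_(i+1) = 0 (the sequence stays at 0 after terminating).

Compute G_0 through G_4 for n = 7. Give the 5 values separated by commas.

i=0: 7 = 2^2 + 2 + 1 (b=2); 2→3: 3^3 + 3 + 1 = 31; 31−1 = 30
i=1: 30 = 3^3 + 3 (b=3); 3→4: 4^4 + 4 = 260; 260−1 = 259
i=2: 259 = 4^4 + 3 (b=4); 4→5: 5^5 + 3 = 3128; 3128−1 = 3127
i=3: 3127 = 5^5 + 2 (b=5); 5→6: 6^6 + 2 = 46658; 46658−1 = 46657

7, 30, 259, 3127, 46657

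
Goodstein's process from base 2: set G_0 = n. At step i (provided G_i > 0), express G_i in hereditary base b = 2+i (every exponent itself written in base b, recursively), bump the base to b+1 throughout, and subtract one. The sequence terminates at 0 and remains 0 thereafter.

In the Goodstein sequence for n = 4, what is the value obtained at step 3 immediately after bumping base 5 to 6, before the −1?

step 0: 4 = 2^2; sub 3 for 2: 3^3; = 27; G_1 = 27−1 = 26
step 1: 26 = 2·3^2 + 2·3 + 2; sub 4 for 3: 2·4^2 + 2·4 + 2; = 42; G_2 = 42−1 = 41
step 2: 41 = 2·4^2 + 2·4 + 1; sub 5 for 4: 2·5^2 + 2·5 + 1; = 61; G_3 = 61−1 = 60

84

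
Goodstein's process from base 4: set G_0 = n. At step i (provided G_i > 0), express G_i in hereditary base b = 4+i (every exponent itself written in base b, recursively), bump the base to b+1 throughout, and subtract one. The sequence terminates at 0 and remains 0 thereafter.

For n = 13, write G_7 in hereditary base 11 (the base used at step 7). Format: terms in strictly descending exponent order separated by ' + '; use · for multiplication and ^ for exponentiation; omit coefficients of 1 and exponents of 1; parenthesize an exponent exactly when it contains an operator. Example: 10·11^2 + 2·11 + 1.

2·11

step 0: 13 = 3·4 + 1; sub 5 for 4: 3·5 + 1; = 16; G_1 = 16−1 = 15
step 1: 15 = 3·5; sub 6 for 5: 3·6; = 18; G_2 = 18−1 = 17
step 2: 17 = 2·6 + 5; sub 7 for 6: 2·7 + 5; = 19; G_3 = 19−1 = 18
step 3: 18 = 2·7 + 4; sub 8 for 7: 2·8 + 4; = 20; G_4 = 20−1 = 19
step 4: 19 = 2·8 + 3; sub 9 for 8: 2·9 + 3; = 21; G_5 = 21−1 = 20
step 5: 20 = 2·9 + 2; sub 10 for 9: 2·10 + 2; = 22; G_6 = 22−1 = 21
step 6: 21 = 2·10 + 1; sub 11 for 10: 2·11 + 1; = 23; G_7 = 23−1 = 22
step 7: 22 = 2·11; sub 12 for 11: 2·12; = 24; G_8 = 24−1 = 23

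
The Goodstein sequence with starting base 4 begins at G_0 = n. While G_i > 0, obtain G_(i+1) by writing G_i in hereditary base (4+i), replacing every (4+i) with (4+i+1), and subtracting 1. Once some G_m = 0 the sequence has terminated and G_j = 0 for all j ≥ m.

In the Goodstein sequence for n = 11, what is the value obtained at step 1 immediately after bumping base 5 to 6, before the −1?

step 0: 11 = 2·4 + 3; sub 5 for 4: 2·5 + 3; = 13; G_1 = 13−1 = 12
step 1: 12 = 2·5 + 2; sub 6 for 5: 2·6 + 2; = 14; G_2 = 14−1 = 13

14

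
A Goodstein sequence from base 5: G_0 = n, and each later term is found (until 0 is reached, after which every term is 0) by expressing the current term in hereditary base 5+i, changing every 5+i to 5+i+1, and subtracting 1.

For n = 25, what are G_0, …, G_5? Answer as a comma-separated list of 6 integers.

25, 35, 39, 43, 47, 51

25 —HB5→ 5^2 —bump→ 6^2 = 36 —(−1)→ 35
35 —HB6→ 5·6 + 5 —bump→ 5·7 + 5 = 40 —(−1)→ 39
39 —HB7→ 5·7 + 4 —bump→ 5·8 + 4 = 44 —(−1)→ 43
43 —HB8→ 5·8 + 3 —bump→ 5·9 + 3 = 48 —(−1)→ 47
47 —HB9→ 5·9 + 2 —bump→ 5·10 + 2 = 52 —(−1)→ 51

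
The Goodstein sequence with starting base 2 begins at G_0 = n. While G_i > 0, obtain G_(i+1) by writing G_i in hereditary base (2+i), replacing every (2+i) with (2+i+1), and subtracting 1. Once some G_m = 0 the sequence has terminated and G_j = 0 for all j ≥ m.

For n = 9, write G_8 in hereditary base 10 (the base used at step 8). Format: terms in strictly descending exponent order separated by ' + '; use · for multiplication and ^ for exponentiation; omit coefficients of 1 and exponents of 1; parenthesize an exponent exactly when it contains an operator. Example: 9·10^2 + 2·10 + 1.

3·10^10 + 3·10^3 + 3·10^2 + 2·10 + 5

9 —HB2→ 2^(2 + 1) + 1 —bump→ 3^(3 + 1) + 1 = 82 —(−1)→ 81
81 —HB3→ 3^(3 + 1) —bump→ 4^(4 + 1) = 1024 —(−1)→ 1023
1023 —HB4→ 3·4^4 + 3·4^3 + 3·4^2 + 3·4 + 3 —bump→ 3·5^5 + 3·5^3 + 3·5^2 + 3·5 + 3 = 9843 —(−1)→ 9842
9842 —HB5→ 3·5^5 + 3·5^3 + 3·5^2 + 3·5 + 2 —bump→ 3·6^6 + 3·6^3 + 3·6^2 + 3·6 + 2 = 140744 —(−1)→ 140743
140743 —HB6→ 3·6^6 + 3·6^3 + 3·6^2 + 3·6 + 1 —bump→ 3·7^7 + 3·7^3 + 3·7^2 + 3·7 + 1 = 2471827 —(−1)→ 2471826
2471826 —HB7→ 3·7^7 + 3·7^3 + 3·7^2 + 3·7 —bump→ 3·8^8 + 3·8^3 + 3·8^2 + 3·8 = 50333400 —(−1)→ 50333399
50333399 —HB8→ 3·8^8 + 3·8^3 + 3·8^2 + 2·8 + 7 —bump→ 3·9^9 + 3·9^3 + 3·9^2 + 2·9 + 7 = 1162263922 —(−1)→ 1162263921
1162263921 —HB9→ 3·9^9 + 3·9^3 + 3·9^2 + 2·9 + 6 —bump→ 3·10^10 + 3·10^3 + 3·10^2 + 2·10 + 6 = 30000003326 —(−1)→ 30000003325
30000003325 —HB10→ 3·10^10 + 3·10^3 + 3·10^2 + 2·10 + 5 —bump→ 3·11^11 + 3·11^3 + 3·11^2 + 2·11 + 5 = 855935016216 —(−1)→ 855935016215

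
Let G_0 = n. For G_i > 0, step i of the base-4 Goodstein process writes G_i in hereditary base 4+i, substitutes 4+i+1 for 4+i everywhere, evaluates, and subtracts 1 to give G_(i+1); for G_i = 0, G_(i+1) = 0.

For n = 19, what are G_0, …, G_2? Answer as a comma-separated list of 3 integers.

(0) 19|_4 = 4^2 + 3 ↦ 5^2 + 3|_5 = 28 ⇒ 27
(1) 27|_5 = 5^2 + 2 ↦ 6^2 + 2|_6 = 38 ⇒ 37

19, 27, 37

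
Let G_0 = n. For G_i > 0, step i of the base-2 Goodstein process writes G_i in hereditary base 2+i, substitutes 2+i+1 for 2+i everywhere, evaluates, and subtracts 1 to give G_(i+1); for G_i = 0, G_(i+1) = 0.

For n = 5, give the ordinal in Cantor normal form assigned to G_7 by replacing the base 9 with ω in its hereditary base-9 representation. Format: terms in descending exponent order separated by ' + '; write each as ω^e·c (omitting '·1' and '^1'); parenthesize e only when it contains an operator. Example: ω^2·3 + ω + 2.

ω^3·3 + ω^2·3 + ω·2 + 6

step 0: 5 = 2^2 + 1; sub 3 for 2: 3^3 + 1; = 28; G_1 = 28−1 = 27
step 1: 27 = 3^3; sub 4 for 3: 4^4; = 256; G_2 = 256−1 = 255
step 2: 255 = 3·4^3 + 3·4^2 + 3·4 + 3; sub 5 for 4: 3·5^3 + 3·5^2 + 3·5 + 3; = 468; G_3 = 468−1 = 467
step 3: 467 = 3·5^3 + 3·5^2 + 3·5 + 2; sub 6 for 5: 3·6^3 + 3·6^2 + 3·6 + 2; = 776; G_4 = 776−1 = 775
step 4: 775 = 3·6^3 + 3·6^2 + 3·6 + 1; sub 7 for 6: 3·7^3 + 3·7^2 + 3·7 + 1; = 1198; G_5 = 1198−1 = 1197
step 5: 1197 = 3·7^3 + 3·7^2 + 3·7; sub 8 for 7: 3·8^3 + 3·8^2 + 3·8; = 1752; G_6 = 1752−1 = 1751
step 6: 1751 = 3·8^3 + 3·8^2 + 2·8 + 7; sub 9 for 8: 3·9^3 + 3·9^2 + 2·9 + 7; = 2455; G_7 = 2455−1 = 2454
step 7: 2454 = 3·9^3 + 3·9^2 + 2·9 + 6; sub 10 for 9: 3·10^3 + 3·10^2 + 2·10 + 6; = 3326; G_8 = 3326−1 = 3325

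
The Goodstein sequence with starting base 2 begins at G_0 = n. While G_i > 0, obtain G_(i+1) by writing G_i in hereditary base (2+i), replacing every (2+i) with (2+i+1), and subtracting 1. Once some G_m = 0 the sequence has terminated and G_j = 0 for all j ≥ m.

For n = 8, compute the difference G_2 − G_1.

473

G_0=8  [base 2] 2^(2 + 1)  →[2↦3]→  3^(3 + 1) = 81  −1 ⇒ G_1=80
G_1=80  [base 3] 2·3^3 + 2·3^2 + 2·3 + 2  →[3↦4]→  2·4^4 + 2·4^2 + 2·4 + 2 = 554  −1 ⇒ G_2=553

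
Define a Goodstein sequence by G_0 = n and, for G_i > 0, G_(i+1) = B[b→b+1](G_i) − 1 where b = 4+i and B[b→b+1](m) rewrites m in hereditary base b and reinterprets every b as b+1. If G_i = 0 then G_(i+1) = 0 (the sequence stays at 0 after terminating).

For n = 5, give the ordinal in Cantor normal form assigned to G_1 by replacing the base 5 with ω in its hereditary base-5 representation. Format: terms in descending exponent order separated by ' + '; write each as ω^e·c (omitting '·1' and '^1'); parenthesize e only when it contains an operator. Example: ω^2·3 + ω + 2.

ω

(0) 5|_4 = 4 + 1 ↦ 5 + 1|_5 = 6 ⇒ 5
(1) 5|_5 = 5 ↦ 6|_6 = 6 ⇒ 5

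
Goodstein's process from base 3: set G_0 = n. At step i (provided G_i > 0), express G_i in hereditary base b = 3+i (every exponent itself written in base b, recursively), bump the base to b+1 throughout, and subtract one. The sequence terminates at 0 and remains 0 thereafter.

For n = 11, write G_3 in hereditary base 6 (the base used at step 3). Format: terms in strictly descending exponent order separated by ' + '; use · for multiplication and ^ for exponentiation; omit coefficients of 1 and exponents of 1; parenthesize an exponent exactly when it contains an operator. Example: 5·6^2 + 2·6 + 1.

G_0=11  [base 3] 3^2 + 2  →[3↦4]→  4^2 + 2 = 18  −1 ⇒ G_1=17
G_1=17  [base 4] 4^2 + 1  →[4↦5]→  5^2 + 1 = 26  −1 ⇒ G_2=25
G_2=25  [base 5] 5^2  →[5↦6]→  6^2 = 36  −1 ⇒ G_3=35
G_3=35  [base 6] 5·6 + 5  →[6↦7]→  5·7 + 5 = 40  −1 ⇒ G_4=39

5·6 + 5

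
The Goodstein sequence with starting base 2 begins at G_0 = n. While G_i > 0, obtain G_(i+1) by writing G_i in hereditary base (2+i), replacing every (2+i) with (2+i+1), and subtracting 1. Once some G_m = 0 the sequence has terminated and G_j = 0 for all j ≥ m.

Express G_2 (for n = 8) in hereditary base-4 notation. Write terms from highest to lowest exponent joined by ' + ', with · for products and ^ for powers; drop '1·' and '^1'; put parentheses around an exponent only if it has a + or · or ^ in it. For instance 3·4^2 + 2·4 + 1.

step 0: 8 = 2^(2 + 1); sub 3 for 2: 3^(3 + 1); = 81; G_1 = 81−1 = 80
step 1: 80 = 2·3^3 + 2·3^2 + 2·3 + 2; sub 4 for 3: 2·4^4 + 2·4^2 + 2·4 + 2; = 554; G_2 = 554−1 = 553
step 2: 553 = 2·4^4 + 2·4^2 + 2·4 + 1; sub 5 for 4: 2·5^5 + 2·5^2 + 2·5 + 1; = 6311; G_3 = 6311−1 = 6310

2·4^4 + 2·4^2 + 2·4 + 1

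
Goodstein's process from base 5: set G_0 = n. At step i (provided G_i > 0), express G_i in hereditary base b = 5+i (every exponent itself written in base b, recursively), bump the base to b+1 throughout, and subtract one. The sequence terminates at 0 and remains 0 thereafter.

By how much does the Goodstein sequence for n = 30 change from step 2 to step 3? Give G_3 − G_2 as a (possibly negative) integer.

base 5: 30 = 5^2 + 5; at 6: 6^2 + 6 = 42; next = 41
base 6: 41 = 6^2 + 5; at 7: 7^2 + 5 = 54; next = 53
base 7: 53 = 7^2 + 4; at 8: 8^2 + 4 = 68; next = 67

14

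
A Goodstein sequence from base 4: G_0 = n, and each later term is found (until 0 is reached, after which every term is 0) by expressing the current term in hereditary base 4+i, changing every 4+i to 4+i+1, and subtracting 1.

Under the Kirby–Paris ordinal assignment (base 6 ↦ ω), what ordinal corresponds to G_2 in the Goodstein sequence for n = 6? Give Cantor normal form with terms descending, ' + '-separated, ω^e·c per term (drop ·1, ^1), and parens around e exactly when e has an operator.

[0] 6 ≡ 4 + 2 (base 4). Lift 5: 7. −1: 6.
[1] 6 ≡ 5 + 1 (base 5). Lift 6: 7. −1: 6.
[2] 6 ≡ 6 (base 6). Lift 7: 7. −1: 6.

ω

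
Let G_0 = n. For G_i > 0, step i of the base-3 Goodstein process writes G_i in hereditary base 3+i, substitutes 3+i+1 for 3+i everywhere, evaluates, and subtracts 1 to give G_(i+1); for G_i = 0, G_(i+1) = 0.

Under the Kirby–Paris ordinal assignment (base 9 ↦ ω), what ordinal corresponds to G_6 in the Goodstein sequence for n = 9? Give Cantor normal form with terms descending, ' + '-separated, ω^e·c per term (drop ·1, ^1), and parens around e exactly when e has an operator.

ω·2 + 6

[0] 9 ≡ 3^2 (base 3). Lift 4: 16. −1: 15.
[1] 15 ≡ 3·4 + 3 (base 4). Lift 5: 18. −1: 17.
[2] 17 ≡ 3·5 + 2 (base 5). Lift 6: 20. −1: 19.
[3] 19 ≡ 3·6 + 1 (base 6). Lift 7: 22. −1: 21.
[4] 21 ≡ 3·7 (base 7). Lift 8: 24. −1: 23.
[5] 23 ≡ 2·8 + 7 (base 8). Lift 9: 25. −1: 24.
[6] 24 ≡ 2·9 + 6 (base 9). Lift 10: 26. −1: 25.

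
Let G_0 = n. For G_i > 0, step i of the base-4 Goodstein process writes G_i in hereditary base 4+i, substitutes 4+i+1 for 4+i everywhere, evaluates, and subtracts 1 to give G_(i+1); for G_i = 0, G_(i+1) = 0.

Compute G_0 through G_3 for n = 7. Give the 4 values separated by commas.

7, 7, 7, 7

[0] 7 ≡ 4 + 3 (base 4). Lift 5: 8. −1: 7.
[1] 7 ≡ 5 + 2 (base 5). Lift 6: 8. −1: 7.
[2] 7 ≡ 6 + 1 (base 6). Lift 7: 8. −1: 7.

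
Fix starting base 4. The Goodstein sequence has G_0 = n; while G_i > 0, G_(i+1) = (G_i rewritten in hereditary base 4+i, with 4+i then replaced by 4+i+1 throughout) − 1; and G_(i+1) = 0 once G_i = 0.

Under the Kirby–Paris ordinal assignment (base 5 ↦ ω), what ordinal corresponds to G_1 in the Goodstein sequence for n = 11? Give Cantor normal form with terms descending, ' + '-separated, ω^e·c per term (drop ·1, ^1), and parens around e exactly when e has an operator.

G_0 = 11. HB_4(11) = 2·4 + 3. Bump = 13. G_1 = 12.
G_1 = 12. HB_5(12) = 2·5 + 2. Bump = 14. G_2 = 13.

ω·2 + 2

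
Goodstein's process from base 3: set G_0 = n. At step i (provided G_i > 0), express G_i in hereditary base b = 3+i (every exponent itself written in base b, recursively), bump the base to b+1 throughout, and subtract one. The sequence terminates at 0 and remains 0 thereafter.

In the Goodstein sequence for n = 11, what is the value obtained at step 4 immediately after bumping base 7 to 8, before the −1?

44

base 3: 11 = 3^2 + 2; at 4: 4^2 + 2 = 18; next = 17
base 4: 17 = 4^2 + 1; at 5: 5^2 + 1 = 26; next = 25
base 5: 25 = 5^2; at 6: 6^2 = 36; next = 35
base 6: 35 = 5·6 + 5; at 7: 5·7 + 5 = 40; next = 39
base 7: 39 = 5·7 + 4; at 8: 5·8 + 4 = 44; next = 43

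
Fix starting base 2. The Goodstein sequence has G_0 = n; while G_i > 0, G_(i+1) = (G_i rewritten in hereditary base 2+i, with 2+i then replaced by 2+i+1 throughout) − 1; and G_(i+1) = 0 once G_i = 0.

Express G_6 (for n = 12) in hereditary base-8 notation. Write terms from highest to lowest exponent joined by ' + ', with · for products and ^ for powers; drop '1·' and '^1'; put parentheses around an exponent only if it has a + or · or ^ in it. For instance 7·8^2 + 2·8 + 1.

[0] 12 ≡ 2^(2 + 1) + 2^2 (base 2). Lift 3: 108. −1: 107.
[1] 107 ≡ 3^(3 + 1) + 2·3^2 + 2·3 + 2 (base 3). Lift 4: 1066. −1: 1065.
[2] 1065 ≡ 4^(4 + 1) + 2·4^2 + 2·4 + 1 (base 4). Lift 5: 15686. −1: 15685.
[3] 15685 ≡ 5^(5 + 1) + 2·5^2 + 2·5 (base 5). Lift 6: 280020. −1: 280019.
[4] 280019 ≡ 6^(6 + 1) + 2·6^2 + 6 + 5 (base 6). Lift 7: 5764911. −1: 5764910.
[5] 5764910 ≡ 7^(7 + 1) + 2·7^2 + 7 + 4 (base 7). Lift 8: 134217868. −1: 134217867.

8^(8 + 1) + 2·8^2 + 8 + 3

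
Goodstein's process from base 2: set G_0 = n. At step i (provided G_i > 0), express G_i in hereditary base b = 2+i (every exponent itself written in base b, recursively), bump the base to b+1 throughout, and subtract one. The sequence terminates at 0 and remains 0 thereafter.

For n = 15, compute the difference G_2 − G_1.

step 0: 15 = 2^(2 + 1) + 2^2 + 2 + 1; sub 3 for 2: 3^(3 + 1) + 3^3 + 3 + 1; = 112; G_1 = 112−1 = 111
step 1: 111 = 3^(3 + 1) + 3^3 + 3; sub 4 for 3: 4^(4 + 1) + 4^4 + 4; = 1284; G_2 = 1284−1 = 1283

1172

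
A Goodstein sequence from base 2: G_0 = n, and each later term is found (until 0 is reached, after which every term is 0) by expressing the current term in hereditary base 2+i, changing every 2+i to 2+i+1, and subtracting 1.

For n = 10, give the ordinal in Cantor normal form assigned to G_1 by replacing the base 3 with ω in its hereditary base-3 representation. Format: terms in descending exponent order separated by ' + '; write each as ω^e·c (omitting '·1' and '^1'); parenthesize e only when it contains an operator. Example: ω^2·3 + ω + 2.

base 2: 10 = 2^(2 + 1) + 2; at 3: 3^(3 + 1) + 3 = 84; next = 83
base 3: 83 = 3^(3 + 1) + 2; at 4: 4^(4 + 1) + 2 = 1026; next = 1025

ω^(ω + 1) + 2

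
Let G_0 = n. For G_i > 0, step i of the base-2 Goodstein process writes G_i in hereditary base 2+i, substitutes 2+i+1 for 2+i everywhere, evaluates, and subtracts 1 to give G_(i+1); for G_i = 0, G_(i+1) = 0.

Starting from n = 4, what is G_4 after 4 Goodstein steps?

G_0=4  [base 2] 2^2  →[2↦3]→  3^3 = 27  −1 ⇒ G_1=26
G_1=26  [base 3] 2·3^2 + 2·3 + 2  →[3↦4]→  2·4^2 + 2·4 + 2 = 42  −1 ⇒ G_2=41
G_2=41  [base 4] 2·4^2 + 2·4 + 1  →[4↦5]→  2·5^2 + 2·5 + 1 = 61  −1 ⇒ G_3=60
G_3=60  [base 5] 2·5^2 + 2·5  →[5↦6]→  2·6^2 + 2·6 = 84  −1 ⇒ G_4=83

83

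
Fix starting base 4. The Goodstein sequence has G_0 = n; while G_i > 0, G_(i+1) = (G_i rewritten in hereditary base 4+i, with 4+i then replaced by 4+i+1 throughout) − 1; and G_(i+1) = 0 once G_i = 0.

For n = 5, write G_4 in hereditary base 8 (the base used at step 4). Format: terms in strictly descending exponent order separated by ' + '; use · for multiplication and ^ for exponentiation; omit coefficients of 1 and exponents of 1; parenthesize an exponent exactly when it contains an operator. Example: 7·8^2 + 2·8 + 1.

3

G_0=5  [base 4] 4 + 1  →[4↦5]→  5 + 1 = 6  −1 ⇒ G_1=5
G_1=5  [base 5] 5  →[5↦6]→  6 = 6  −1 ⇒ G_2=5
G_2=5  [base 6] 5  →[6↦7]→  5 = 5  −1 ⇒ G_3=4
G_3=4  [base 7] 4  →[7↦8]→  4 = 4  −1 ⇒ G_4=3
G_4=3  [base 8] 3  →[8↦9]→  3 = 3  −1 ⇒ G_5=2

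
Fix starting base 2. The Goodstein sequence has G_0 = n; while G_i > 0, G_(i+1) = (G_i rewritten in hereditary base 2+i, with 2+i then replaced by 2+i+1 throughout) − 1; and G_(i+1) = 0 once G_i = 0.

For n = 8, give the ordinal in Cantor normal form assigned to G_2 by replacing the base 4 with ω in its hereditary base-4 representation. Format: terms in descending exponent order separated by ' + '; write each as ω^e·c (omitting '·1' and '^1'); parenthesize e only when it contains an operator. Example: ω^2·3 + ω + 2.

ω^ω·2 + ω^2·2 + ω·2 + 1

G_0=8  [base 2] 2^(2 + 1)  →[2↦3]→  3^(3 + 1) = 81  −1 ⇒ G_1=80
G_1=80  [base 3] 2·3^3 + 2·3^2 + 2·3 + 2  →[3↦4]→  2·4^4 + 2·4^2 + 2·4 + 2 = 554  −1 ⇒ G_2=553
G_2=553  [base 4] 2·4^4 + 2·4^2 + 2·4 + 1  →[4↦5]→  2·5^5 + 2·5^2 + 2·5 + 1 = 6311  −1 ⇒ G_3=6310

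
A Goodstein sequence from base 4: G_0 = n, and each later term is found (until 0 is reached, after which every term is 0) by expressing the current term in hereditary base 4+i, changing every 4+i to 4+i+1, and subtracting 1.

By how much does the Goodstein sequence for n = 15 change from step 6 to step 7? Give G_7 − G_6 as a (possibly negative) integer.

i=0: 15 = 3·4 + 3 (b=4); 4→5: 3·5 + 3 = 18; 18−1 = 17
i=1: 17 = 3·5 + 2 (b=5); 5→6: 3·6 + 2 = 20; 20−1 = 19
i=2: 19 = 3·6 + 1 (b=6); 6→7: 3·7 + 1 = 22; 22−1 = 21
i=3: 21 = 3·7 (b=7); 7→8: 3·8 = 24; 24−1 = 23
i=4: 23 = 2·8 + 7 (b=8); 8→9: 2·9 + 7 = 25; 25−1 = 24
i=5: 24 = 2·9 + 6 (b=9); 9→10: 2·10 + 6 = 26; 26−1 = 25
i=6: 25 = 2·10 + 5 (b=10); 10→11: 2·11 + 5 = 27; 27−1 = 26

1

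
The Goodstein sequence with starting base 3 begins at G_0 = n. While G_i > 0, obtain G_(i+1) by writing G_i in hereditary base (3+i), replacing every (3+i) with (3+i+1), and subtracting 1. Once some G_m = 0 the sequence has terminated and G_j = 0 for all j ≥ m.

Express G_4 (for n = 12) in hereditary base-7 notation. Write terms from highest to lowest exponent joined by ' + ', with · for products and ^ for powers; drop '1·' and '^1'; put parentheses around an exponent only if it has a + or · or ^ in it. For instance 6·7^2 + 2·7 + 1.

7^2

base 3: 12 = 3^2 + 3; at 4: 4^2 + 4 = 20; next = 19
base 4: 19 = 4^2 + 3; at 5: 5^2 + 3 = 28; next = 27
base 5: 27 = 5^2 + 2; at 6: 6^2 + 2 = 38; next = 37
base 6: 37 = 6^2 + 1; at 7: 7^2 + 1 = 50; next = 49
base 7: 49 = 7^2; at 8: 8^2 = 64; next = 63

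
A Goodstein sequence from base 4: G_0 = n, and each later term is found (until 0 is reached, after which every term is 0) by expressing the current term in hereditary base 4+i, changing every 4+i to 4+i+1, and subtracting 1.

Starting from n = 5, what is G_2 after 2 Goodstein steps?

5

G_0=5  [base 4] 4 + 1  →[4↦5]→  5 + 1 = 6  −1 ⇒ G_1=5
G_1=5  [base 5] 5  →[5↦6]→  6 = 6  −1 ⇒ G_2=5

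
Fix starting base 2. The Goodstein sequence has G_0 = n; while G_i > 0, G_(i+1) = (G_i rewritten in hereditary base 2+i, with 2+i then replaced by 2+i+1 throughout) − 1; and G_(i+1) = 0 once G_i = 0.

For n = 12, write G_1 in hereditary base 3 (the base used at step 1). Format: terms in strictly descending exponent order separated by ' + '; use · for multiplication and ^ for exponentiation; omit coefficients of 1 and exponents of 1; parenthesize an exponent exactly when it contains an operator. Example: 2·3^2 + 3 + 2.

base 2: 12 = 2^(2 + 1) + 2^2; at 3: 3^(3 + 1) + 3^3 = 108; next = 107
base 3: 107 = 3^(3 + 1) + 2·3^2 + 2·3 + 2; at 4: 4^(4 + 1) + 2·4^2 + 2·4 + 2 = 1066; next = 1065

3^(3 + 1) + 2·3^2 + 2·3 + 2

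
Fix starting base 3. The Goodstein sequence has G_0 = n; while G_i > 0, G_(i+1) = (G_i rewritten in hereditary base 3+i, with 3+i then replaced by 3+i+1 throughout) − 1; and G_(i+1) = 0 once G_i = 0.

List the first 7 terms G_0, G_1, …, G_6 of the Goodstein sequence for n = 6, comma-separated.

6, 7, 7, 7, 7, 7, 6

i=0: 6 = 2·3 (b=3); 3→4: 2·4 = 8; 8−1 = 7
i=1: 7 = 4 + 3 (b=4); 4→5: 5 + 3 = 8; 8−1 = 7
i=2: 7 = 5 + 2 (b=5); 5→6: 6 + 2 = 8; 8−1 = 7
i=3: 7 = 6 + 1 (b=6); 6→7: 7 + 1 = 8; 8−1 = 7
i=4: 7 = 7 (b=7); 7→8: 8 = 8; 8−1 = 7
i=5: 7 = 7 (b=8); 8→9: 7 = 7; 7−1 = 6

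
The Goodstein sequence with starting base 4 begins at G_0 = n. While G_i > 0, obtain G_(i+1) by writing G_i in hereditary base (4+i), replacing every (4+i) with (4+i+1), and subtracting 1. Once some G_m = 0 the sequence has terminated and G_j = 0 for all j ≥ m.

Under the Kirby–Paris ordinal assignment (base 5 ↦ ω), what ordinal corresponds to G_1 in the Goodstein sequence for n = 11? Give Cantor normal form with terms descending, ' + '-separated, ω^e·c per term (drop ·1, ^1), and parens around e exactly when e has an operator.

base 4: 11 = 2·4 + 3; at 5: 2·5 + 3 = 13; next = 12
base 5: 12 = 2·5 + 2; at 6: 2·6 + 2 = 14; next = 13

ω·2 + 2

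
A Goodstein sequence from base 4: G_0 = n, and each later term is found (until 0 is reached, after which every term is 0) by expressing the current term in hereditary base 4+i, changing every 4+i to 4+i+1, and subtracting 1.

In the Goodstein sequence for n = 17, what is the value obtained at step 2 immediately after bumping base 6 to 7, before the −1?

[0] 17 ≡ 4^2 + 1 (base 4). Lift 5: 26. −1: 25.
[1] 25 ≡ 5^2 (base 5). Lift 6: 36. −1: 35.

40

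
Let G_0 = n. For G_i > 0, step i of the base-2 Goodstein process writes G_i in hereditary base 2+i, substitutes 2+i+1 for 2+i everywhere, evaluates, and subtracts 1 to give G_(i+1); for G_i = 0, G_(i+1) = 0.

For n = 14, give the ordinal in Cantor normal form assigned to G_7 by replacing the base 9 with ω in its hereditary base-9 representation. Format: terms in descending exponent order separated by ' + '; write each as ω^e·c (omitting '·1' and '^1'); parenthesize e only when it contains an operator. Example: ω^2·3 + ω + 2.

ω^(ω + 1) + ω^5·5 + ω^4·5 + ω^3·5 + ω^2·5 + ω·5 + 2

i=0: 14 = 2^(2 + 1) + 2^2 + 2 (b=2); 2→3: 3^(3 + 1) + 3^3 + 3 = 111; 111−1 = 110
i=1: 110 = 3^(3 + 1) + 3^3 + 2 (b=3); 3→4: 4^(4 + 1) + 4^4 + 2 = 1282; 1282−1 = 1281
i=2: 1281 = 4^(4 + 1) + 4^4 + 1 (b=4); 4→5: 5^(5 + 1) + 5^5 + 1 = 18751; 18751−1 = 18750
i=3: 18750 = 5^(5 + 1) + 5^5 (b=5); 5→6: 6^(6 + 1) + 6^6 = 326592; 326592−1 = 326591
i=4: 326591 = 6^(6 + 1) + 5·6^5 + 5·6^4 + 5·6^3 + 5·6^2 + 5·6 + 5 (b=6); 6→7: 7^(7 + 1) + 5·7^5 + 5·7^4 + 5·7^3 + 5·7^2 + 5·7 + 5 = 5862841; 5862841−1 = 5862840
i=5: 5862840 = 7^(7 + 1) + 5·7^5 + 5·7^4 + 5·7^3 + 5·7^2 + 5·7 + 4 (b=7); 7→8: 8^(8 + 1) + 5·8^5 + 5·8^4 + 5·8^3 + 5·8^2 + 5·8 + 4 = 134404972; 134404972−1 = 134404971
i=6: 134404971 = 8^(8 + 1) + 5·8^5 + 5·8^4 + 5·8^3 + 5·8^2 + 5·8 + 3 (b=8); 8→9: 9^(9 + 1) + 5·9^5 + 5·9^4 + 5·9^3 + 5·9^2 + 5·9 + 3 = 3487116549; 3487116549−1 = 3487116548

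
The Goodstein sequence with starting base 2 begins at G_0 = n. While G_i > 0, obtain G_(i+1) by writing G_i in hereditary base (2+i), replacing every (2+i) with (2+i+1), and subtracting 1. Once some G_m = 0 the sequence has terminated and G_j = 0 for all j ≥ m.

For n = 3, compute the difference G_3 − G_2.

-1

(0) 3|_2 = 2 + 1 ↦ 3 + 1|_3 = 4 ⇒ 3
(1) 3|_3 = 3 ↦ 4|_4 = 4 ⇒ 3
(2) 3|_4 = 3 ↦ 3|_5 = 3 ⇒ 2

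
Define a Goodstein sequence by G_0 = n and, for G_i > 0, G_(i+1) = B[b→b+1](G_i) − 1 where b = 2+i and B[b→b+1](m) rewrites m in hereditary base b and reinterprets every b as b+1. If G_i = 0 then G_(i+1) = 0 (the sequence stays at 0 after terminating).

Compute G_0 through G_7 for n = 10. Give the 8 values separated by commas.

10, 83, 1025, 15625, 279935, 4215754, 84073323, 1937434592

i=0: 10 = 2^(2 + 1) + 2 (b=2); 2→3: 3^(3 + 1) + 3 = 84; 84−1 = 83
i=1: 83 = 3^(3 + 1) + 2 (b=3); 3→4: 4^(4 + 1) + 2 = 1026; 1026−1 = 1025
i=2: 1025 = 4^(4 + 1) + 1 (b=4); 4→5: 5^(5 + 1) + 1 = 15626; 15626−1 = 15625
i=3: 15625 = 5^(5 + 1) (b=5); 5→6: 6^(6 + 1) = 279936; 279936−1 = 279935
i=4: 279935 = 5·6^6 + 5·6^5 + 5·6^4 + 5·6^3 + 5·6^2 + 5·6 + 5 (b=6); 6→7: 5·7^7 + 5·7^5 + 5·7^4 + 5·7^3 + 5·7^2 + 5·7 + 5 = 4215755; 4215755−1 = 4215754
i=5: 4215754 = 5·7^7 + 5·7^5 + 5·7^4 + 5·7^3 + 5·7^2 + 5·7 + 4 (b=7); 7→8: 5·8^8 + 5·8^5 + 5·8^4 + 5·8^3 + 5·8^2 + 5·8 + 4 = 84073324; 84073324−1 = 84073323
i=6: 84073323 = 5·8^8 + 5·8^5 + 5·8^4 + 5·8^3 + 5·8^2 + 5·8 + 3 (b=8); 8→9: 5·9^9 + 5·9^5 + 5·9^4 + 5·9^3 + 5·9^2 + 5·9 + 3 = 1937434593; 1937434593−1 = 1937434592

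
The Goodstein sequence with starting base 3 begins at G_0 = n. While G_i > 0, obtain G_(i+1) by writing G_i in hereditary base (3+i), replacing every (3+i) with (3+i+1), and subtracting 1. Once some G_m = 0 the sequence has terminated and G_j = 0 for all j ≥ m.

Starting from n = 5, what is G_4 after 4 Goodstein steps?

base 3: 5 = 3 + 2; at 4: 4 + 2 = 6; next = 5
base 4: 5 = 4 + 1; at 5: 5 + 1 = 6; next = 5
base 5: 5 = 5; at 6: 6 = 6; next = 5
base 6: 5 = 5; at 7: 5 = 5; next = 4
base 7: 4 = 4; at 8: 4 = 4; next = 3

4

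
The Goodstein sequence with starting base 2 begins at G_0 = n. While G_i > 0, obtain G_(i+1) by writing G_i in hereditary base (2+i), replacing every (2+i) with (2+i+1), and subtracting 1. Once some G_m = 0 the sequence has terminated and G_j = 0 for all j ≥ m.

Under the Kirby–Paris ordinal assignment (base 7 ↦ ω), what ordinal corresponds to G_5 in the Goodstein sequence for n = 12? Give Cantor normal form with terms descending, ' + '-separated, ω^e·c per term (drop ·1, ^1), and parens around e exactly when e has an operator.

ω^(ω + 1) + ω^2·2 + ω + 4

G_0=12  [base 2] 2^(2 + 1) + 2^2  →[2↦3]→  3^(3 + 1) + 3^3 = 108  −1 ⇒ G_1=107
G_1=107  [base 3] 3^(3 + 1) + 2·3^2 + 2·3 + 2  →[3↦4]→  4^(4 + 1) + 2·4^2 + 2·4 + 2 = 1066  −1 ⇒ G_2=1065
G_2=1065  [base 4] 4^(4 + 1) + 2·4^2 + 2·4 + 1  →[4↦5]→  5^(5 + 1) + 2·5^2 + 2·5 + 1 = 15686  −1 ⇒ G_3=15685
G_3=15685  [base 5] 5^(5 + 1) + 2·5^2 + 2·5  →[5↦6]→  6^(6 + 1) + 2·6^2 + 2·6 = 280020  −1 ⇒ G_4=280019
G_4=280019  [base 6] 6^(6 + 1) + 2·6^2 + 6 + 5  →[6↦7]→  7^(7 + 1) + 2·7^2 + 7 + 5 = 5764911  −1 ⇒ G_5=5764910
G_5=5764910  [base 7] 7^(7 + 1) + 2·7^2 + 7 + 4  →[7↦8]→  8^(8 + 1) + 2·8^2 + 8 + 4 = 134217868  −1 ⇒ G_6=134217867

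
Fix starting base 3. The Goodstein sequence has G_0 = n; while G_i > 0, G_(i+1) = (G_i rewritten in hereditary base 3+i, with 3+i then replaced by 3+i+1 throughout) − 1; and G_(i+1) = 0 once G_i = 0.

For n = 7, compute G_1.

8

[0] 7 ≡ 2·3 + 1 (base 3). Lift 4: 9. −1: 8.
[1] 8 ≡ 2·4 (base 4). Lift 5: 10. −1: 9.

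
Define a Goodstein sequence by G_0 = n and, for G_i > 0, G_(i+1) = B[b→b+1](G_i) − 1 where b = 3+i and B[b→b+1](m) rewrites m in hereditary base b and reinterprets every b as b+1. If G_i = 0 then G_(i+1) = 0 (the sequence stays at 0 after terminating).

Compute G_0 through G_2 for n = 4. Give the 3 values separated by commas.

step 0: 4 = 3 + 1; sub 4 for 3: 4 + 1; = 5; G_1 = 5−1 = 4
step 1: 4 = 4; sub 5 for 4: 5; = 5; G_2 = 5−1 = 4

4, 4, 4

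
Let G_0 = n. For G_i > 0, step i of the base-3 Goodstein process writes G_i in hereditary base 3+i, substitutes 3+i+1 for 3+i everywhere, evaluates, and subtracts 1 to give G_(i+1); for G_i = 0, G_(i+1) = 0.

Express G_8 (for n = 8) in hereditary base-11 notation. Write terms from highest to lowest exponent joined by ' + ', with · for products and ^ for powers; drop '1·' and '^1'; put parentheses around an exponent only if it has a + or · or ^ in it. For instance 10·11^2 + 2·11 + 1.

[0] 8 ≡ 2·3 + 2 (base 3). Lift 4: 10. −1: 9.
[1] 9 ≡ 2·4 + 1 (base 4). Lift 5: 11. −1: 10.
[2] 10 ≡ 2·5 (base 5). Lift 6: 12. −1: 11.
[3] 11 ≡ 6 + 5 (base 6). Lift 7: 12. −1: 11.
[4] 11 ≡ 7 + 4 (base 7). Lift 8: 12. −1: 11.
[5] 11 ≡ 8 + 3 (base 8). Lift 9: 12. −1: 11.
[6] 11 ≡ 9 + 2 (base 9). Lift 10: 12. −1: 11.
[7] 11 ≡ 10 + 1 (base 10). Lift 11: 12. −1: 11.
[8] 11 ≡ 11 (base 11). Lift 12: 12. −1: 11.

11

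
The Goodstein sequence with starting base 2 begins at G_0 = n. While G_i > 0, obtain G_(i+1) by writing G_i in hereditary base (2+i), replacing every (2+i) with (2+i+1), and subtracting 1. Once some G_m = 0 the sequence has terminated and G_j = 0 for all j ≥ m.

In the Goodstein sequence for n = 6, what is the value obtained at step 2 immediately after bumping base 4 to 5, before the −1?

step 0: 6 = 2^2 + 2; sub 3 for 2: 3^3 + 3; = 30; G_1 = 30−1 = 29
step 1: 29 = 3^3 + 2; sub 4 for 3: 4^4 + 2; = 258; G_2 = 258−1 = 257
step 2: 257 = 4^4 + 1; sub 5 for 4: 5^5 + 1; = 3126; G_3 = 3126−1 = 3125

3126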